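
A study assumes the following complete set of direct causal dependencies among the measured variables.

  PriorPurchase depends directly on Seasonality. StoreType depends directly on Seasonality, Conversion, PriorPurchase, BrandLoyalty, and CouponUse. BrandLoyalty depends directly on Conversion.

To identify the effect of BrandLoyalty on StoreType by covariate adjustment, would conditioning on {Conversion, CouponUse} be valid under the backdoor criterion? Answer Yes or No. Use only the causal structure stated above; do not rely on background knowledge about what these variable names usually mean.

Yes

Backdoor paths from BrandLoyalty to StoreType (paths whose first edge points into BrandLoyalty):
  P1: BrandLoyalty <- Conversion -> StoreType
Condition 1 (no descendant of BrandLoyalty in the set): holds — descendants of BrandLoyalty are {StoreType}; none are in {Conversion, CouponUse}.
Condition 2 (every backdoor path blocked by {Conversion, CouponUse}):
  P1: blocked at fork node Conversion ∈ conditioning set.
{Conversion, CouponUse} satisfies the backdoor criterion.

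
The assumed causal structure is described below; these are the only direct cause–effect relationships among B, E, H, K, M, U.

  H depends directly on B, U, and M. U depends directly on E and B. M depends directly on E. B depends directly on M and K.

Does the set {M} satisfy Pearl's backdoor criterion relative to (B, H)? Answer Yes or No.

Yes

Backdoor paths from B to H (paths whose first edge points into B):
  P1: B <- M <- E -> U -> H
  P2: B <- M -> H
Condition 1 (no descendant of B in the set): holds — descendants of B are {H, U}; none are in {M}.
Condition 2 (every backdoor path blocked by {M}):
  P1: blocked at chain node M ∈ conditioning set.
  P2: blocked at fork node M ∈ conditioning set.
{M} satisfies the backdoor criterion.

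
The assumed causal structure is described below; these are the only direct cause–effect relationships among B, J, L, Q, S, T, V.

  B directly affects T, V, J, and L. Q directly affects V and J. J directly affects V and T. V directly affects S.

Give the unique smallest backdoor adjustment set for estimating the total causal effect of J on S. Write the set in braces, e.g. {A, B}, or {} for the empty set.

Variables eligible for adjustment (non-descendants of J, excluding J and S): {B, L, Q}.
Backdoor paths from J to S:
  P1: J <- B -> V -> S
  P2: J <- Q -> V -> S
The empty set is not sufficient: P1 (J <- B -> V -> S) has no collider blocking it and no conditioned non-collider, so it is open.
Try {B, Q}:
  P1: blocked at fork node B ∈ conditioning set.
  P2: blocked at fork node Q ∈ conditioning set.
{B, Q} contains no descendant of J and blocks every backdoor path.
Every element of {B, Q} is needed (dropping B leaves P1 open; dropping Q leaves P2 open), so no proper subset is valid.
Among all size-2 subsets of the eligible variables, only {B, Q} blocks every backdoor path, so it is the unique smallest valid adjustment set.

{B, Q}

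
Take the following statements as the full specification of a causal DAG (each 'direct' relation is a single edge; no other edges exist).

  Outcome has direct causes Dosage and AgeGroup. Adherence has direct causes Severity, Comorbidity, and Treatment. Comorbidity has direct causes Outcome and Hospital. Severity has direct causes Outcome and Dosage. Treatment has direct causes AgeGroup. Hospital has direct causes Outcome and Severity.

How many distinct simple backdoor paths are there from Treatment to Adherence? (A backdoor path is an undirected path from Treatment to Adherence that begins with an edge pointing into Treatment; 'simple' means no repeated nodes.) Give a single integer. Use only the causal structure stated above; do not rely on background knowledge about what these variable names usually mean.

8

A backdoor path from Treatment to Adherence is any simple undirected path whose first edge points into Treatment (i.e. leaves Treatment via a parent).
Parents of Treatment: {AgeGroup}.
Enumerating:
  P1: Treatment <- AgeGroup -> Outcome <- Dosage -> Severity -> Hospital -> Comorbidity -> Adherence
  P2: Treatment <- AgeGroup -> Outcome <- Dosage -> Severity -> Adherence
  P3: Treatment <- AgeGroup -> Outcome -> Severity -> Hospital -> Comorbidity -> Adherence
  P4: Treatment <- AgeGroup -> Outcome -> Severity -> Adherence
  P5: Treatment <- AgeGroup -> Outcome -> Hospital <- Severity -> Adherence
  P6: Treatment <- AgeGroup -> Outcome -> Hospital -> Comorbidity -> Adherence
  P7: Treatment <- AgeGroup -> Outcome -> Comorbidity <- Hospital <- Severity -> Adherence
  P8: Treatment <- AgeGroup -> Outcome -> Comorbidity -> Adherence
That exhausts the simple backdoor paths. Count: 8.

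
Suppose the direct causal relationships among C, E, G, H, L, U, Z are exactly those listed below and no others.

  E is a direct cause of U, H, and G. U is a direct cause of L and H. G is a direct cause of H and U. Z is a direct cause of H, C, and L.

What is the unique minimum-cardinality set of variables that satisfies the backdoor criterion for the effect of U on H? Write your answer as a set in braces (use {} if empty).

{E, G}

Variables eligible for adjustment (non-descendants of U, excluding U and H): {C, E, G, Z}.
Backdoor paths from U to H:
  P1: U <- E -> G -> H
  P2: U <- E -> H
  P3: U <- G <- E -> H
  P4: U <- G -> H
The empty set is not sufficient: P1 (U <- E -> G -> H) has no collider blocking it and no conditioned non-collider, so it is open.
Try {E, G}:
  P1: blocked at fork node E ∈ conditioning set.
  P2: blocked at fork node E ∈ conditioning set.
  P3: blocked at chain node G ∈ conditioning set.
  P4: blocked at fork node G ∈ conditioning set.
{E, G} contains no descendant of U and blocks every backdoor path.
Every element of {E, G} is needed (dropping E leaves P2 open; dropping G leaves P4 open), so no proper subset is valid.
Among all size-2 subsets of the eligible variables, only {E, G} blocks every backdoor path, so it is the unique smallest valid adjustment set.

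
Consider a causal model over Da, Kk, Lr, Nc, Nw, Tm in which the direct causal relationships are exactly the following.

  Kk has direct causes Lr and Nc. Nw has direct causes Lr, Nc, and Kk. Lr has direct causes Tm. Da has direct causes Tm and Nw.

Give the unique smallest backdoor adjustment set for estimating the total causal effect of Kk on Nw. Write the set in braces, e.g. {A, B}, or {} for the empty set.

Variables eligible for adjustment (non-descendants of Kk, excluding Kk and Nw): {Lr, Nc, Tm}.
Backdoor paths from Kk to Nw:
  P1: Kk <- Nc -> Nw
  P2: Kk <- Lr <- Tm -> Da <- Nw
  P3: Kk <- Lr -> Nw
The empty set is not sufficient: P1 (Kk <- Nc -> Nw) has no collider blocking it and no conditioned non-collider, so it is open.
Try {Lr, Nc}:
  P1: blocked at fork node Nc ∈ conditioning set.
  P2: blocked at chain node Lr ∈ conditioning set.
  P3: blocked at fork node Lr ∈ conditioning set.
{Lr, Nc} contains no descendant of Kk and blocks every backdoor path.
Every element of {Lr, Nc} is needed (dropping Lr leaves P3 open; dropping Nc leaves P1 open), so no proper subset is valid.
Among all size-2 subsets of the eligible variables, only {Lr, Nc} blocks every backdoor path, so it is the unique smallest valid adjustment set.

{Lr, Nc}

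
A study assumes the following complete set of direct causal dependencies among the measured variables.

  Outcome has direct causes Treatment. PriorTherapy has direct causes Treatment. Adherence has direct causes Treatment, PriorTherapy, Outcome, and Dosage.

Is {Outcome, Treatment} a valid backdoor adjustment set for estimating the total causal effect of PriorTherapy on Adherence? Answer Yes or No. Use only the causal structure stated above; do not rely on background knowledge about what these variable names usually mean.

Yes

Backdoor paths from PriorTherapy to Adherence (paths whose first edge points into PriorTherapy):
  P1: PriorTherapy <- Treatment -> Outcome -> Adherence
  P2: PriorTherapy <- Treatment -> Adherence
Condition 1 (no descendant of PriorTherapy in the set): holds — descendants of PriorTherapy are {Adherence}; none are in {Outcome, Treatment}.
Condition 2 (every backdoor path blocked by {Outcome, Treatment}):
  P1: blocked at fork node Treatment ∈ conditioning set.
  P2: blocked at fork node Treatment ∈ conditioning set.
{Outcome, Treatment} satisfies the backdoor criterion.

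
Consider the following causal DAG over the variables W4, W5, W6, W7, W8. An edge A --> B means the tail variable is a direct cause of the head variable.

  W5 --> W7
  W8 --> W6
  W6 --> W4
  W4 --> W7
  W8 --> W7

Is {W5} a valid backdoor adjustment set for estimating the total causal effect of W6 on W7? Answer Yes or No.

No

Backdoor paths from W6 to W7 (paths whose first edge points into W6):
  P1: W6 <- W8 -> W7
Condition 1 (no descendant of W6 in the set): holds — descendants of W6 are {W4, W7}; none are in {W5}.
Condition 2 (every backdoor path blocked by {W5}):
  P1: open — no interior node is in the conditioning set.
{W5} does not satisfy the backdoor criterion.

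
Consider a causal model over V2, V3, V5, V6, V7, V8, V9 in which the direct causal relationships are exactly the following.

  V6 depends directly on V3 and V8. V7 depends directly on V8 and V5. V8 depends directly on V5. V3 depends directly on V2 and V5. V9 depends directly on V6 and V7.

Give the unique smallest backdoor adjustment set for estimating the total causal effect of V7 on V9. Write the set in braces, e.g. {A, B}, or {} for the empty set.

Variables eligible for adjustment (non-descendants of V7, excluding V7 and V9): {V2, V3, V5, V6, V8}.
Backdoor paths from V7 to V9:
  P1: V7 <- V5 -> V8 -> V6 -> V9
  P2: V7 <- V5 -> V3 -> V6 -> V9
  P3: V7 <- V8 <- V5 -> V3 -> V6 -> V9
  P4: V7 <- V8 -> V6 -> V9
The empty set is not sufficient: P1 (V7 <- V5 -> V8 -> V6 -> V9) has no collider blocking it and no conditioned non-collider, so it is open.
Try {V6}:
  P1: blocked at chain node V6 ∈ conditioning set.
  P2: blocked at chain node V6 ∈ conditioning set.
  P3: blocked at chain node V6 ∈ conditioning set.
  P4: blocked at chain node V6 ∈ conditioning set.
{V6} contains no descendant of V7 and blocks every backdoor path.
No other singleton works — e.g. {V5} leaves P4 open — so {V6} is the unique smallest valid adjustment set.

{V6}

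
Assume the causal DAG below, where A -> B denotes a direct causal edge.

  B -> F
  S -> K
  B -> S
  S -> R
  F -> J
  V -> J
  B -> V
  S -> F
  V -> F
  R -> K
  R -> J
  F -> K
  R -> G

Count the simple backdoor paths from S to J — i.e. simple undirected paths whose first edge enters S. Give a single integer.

6

A backdoor path from S to J is any simple undirected path whose first edge points into S (i.e. leaves S via a parent).
Parents of S: {B}.
Enumerating:
  P1: S <- B -> V -> F -> J
  P2: S <- B -> V -> F -> K <- R -> J
  P3: S <- B -> V -> J
  P4: S <- B -> F <- V -> J
  P5: S <- B -> F -> J
  P6: S <- B -> F -> K <- R -> J
That exhausts the simple backdoor paths. Count: 6.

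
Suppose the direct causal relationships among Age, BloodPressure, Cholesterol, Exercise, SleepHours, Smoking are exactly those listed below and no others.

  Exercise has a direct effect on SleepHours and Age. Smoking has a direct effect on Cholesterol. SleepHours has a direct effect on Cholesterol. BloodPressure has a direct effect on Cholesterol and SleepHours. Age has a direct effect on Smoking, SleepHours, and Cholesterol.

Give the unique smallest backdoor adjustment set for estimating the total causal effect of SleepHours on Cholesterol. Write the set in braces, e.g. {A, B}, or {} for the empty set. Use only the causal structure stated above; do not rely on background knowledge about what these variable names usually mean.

{Age, BloodPressure}

Variables eligible for adjustment (non-descendants of SleepHours, excluding SleepHours and Cholesterol): {Age, BloodPressure, Exercise, Smoking}.
Backdoor paths from SleepHours to Cholesterol:
  P1: SleepHours <- BloodPressure -> Cholesterol
  P2: SleepHours <- Exercise -> Age -> Smoking -> Cholesterol
  P3: SleepHours <- Exercise -> Age -> Cholesterol
  P4: SleepHours <- Age -> Smoking -> Cholesterol
  P5: SleepHours <- Age -> Cholesterol
The empty set is not sufficient: P1 (SleepHours <- BloodPressure -> Cholesterol) has no collider blocking it and no conditioned non-collider, so it is open.
Try {Age, BloodPressure}:
  P1: blocked at fork node BloodPressure ∈ conditioning set.
  P2: blocked at chain node Age ∈ conditioning set.
  P3: blocked at chain node Age ∈ conditioning set.
  P4: blocked at fork node Age ∈ conditioning set.
  P5: blocked at fork node Age ∈ conditioning set.
{Age, BloodPressure} contains no descendant of SleepHours and blocks every backdoor path.
Every element of {Age, BloodPressure} is needed (dropping Age leaves P2 open; dropping BloodPressure leaves P1 open), so no proper subset is valid.
Among all size-2 subsets of the eligible variables, only {Age, BloodPressure} blocks every backdoor path, so it is the unique smallest valid adjustment set.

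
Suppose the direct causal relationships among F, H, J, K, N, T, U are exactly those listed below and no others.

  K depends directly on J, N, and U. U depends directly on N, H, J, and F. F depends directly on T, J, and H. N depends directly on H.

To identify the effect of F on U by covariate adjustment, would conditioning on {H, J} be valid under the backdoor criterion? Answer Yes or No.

Backdoor paths from F to U (paths whose first edge points into F):
  P1: F <- H -> N -> U
  P2: F <- H -> N -> K <- J -> U
  P3: F <- H -> N -> K <- U
  P4: F <- H -> U
  P5: F <- J -> U
  P6: F <- J -> K <- N <- H -> U
  P7: F <- J -> K <- N -> U
  P8: F <- J -> K <- U
Condition 1 (no descendant of F in the set): holds — descendants of F are {K, U}; none are in {H, J}.
Condition 2 (every backdoor path blocked by {H, J}):
  P1: blocked at fork node H ∈ conditioning set.
  P2: blocked at fork node H ∈ conditioning set.
  P3: blocked at fork node H ∈ conditioning set.
  P4: blocked at fork node H ∈ conditioning set.
  P5: blocked at fork node J ∈ conditioning set.
  P6: blocked at fork node J ∈ conditioning set.
  P7: blocked at fork node J ∈ conditioning set.
  P8: blocked at fork node J ∈ conditioning set.
{H, J} satisfies the backdoor criterion.

Yes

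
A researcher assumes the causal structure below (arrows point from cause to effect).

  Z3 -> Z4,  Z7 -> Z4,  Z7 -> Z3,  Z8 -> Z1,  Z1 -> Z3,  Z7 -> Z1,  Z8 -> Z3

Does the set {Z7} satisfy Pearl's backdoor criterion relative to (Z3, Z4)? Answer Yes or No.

Yes

Backdoor paths from Z3 to Z4 (paths whose first edge points into Z3):
  P1: Z3 <- Z8 -> Z1 <- Z7 -> Z4
  P2: Z3 <- Z7 -> Z4
  P3: Z3 <- Z1 <- Z7 -> Z4
Condition 1 (no descendant of Z3 in the set): holds — descendants of Z3 are {Z4}; none are in {Z7}.
Condition 2 (every backdoor path blocked by {Z7}):
  P1: blocked at collider Z1 (neither it nor any descendant is in the conditioning set).
  P2: blocked at fork node Z7 ∈ conditioning set.
  P3: blocked at fork node Z7 ∈ conditioning set.
{Z7} satisfies the backdoor criterion.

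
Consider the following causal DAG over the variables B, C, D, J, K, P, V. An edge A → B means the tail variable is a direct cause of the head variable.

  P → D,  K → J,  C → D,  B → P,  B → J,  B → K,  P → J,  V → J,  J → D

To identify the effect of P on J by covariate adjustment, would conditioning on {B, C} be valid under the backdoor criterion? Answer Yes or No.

Yes

Backdoor paths from P to J (paths whose first edge points into P):
  P1: P <- B -> K -> J
  P2: P <- B -> J
Condition 1 (no descendant of P in the set): holds — descendants of P are {D, J}; none are in {B, C}.
Condition 2 (every backdoor path blocked by {B, C}):
  P1: blocked at fork node B ∈ conditioning set.
  P2: blocked at fork node B ∈ conditioning set.
{B, C} satisfies the backdoor criterion.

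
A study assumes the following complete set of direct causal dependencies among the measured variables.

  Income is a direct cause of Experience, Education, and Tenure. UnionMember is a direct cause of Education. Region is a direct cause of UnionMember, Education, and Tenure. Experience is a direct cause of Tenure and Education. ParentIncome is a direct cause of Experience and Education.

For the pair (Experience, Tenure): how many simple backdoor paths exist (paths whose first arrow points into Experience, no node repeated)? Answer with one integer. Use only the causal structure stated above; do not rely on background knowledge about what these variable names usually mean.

6

A backdoor path from Experience to Tenure is any simple undirected path whose first edge points into Experience (i.e. leaves Experience via a parent).
Parents of Experience: {Income, ParentIncome}.
Enumerating:
  P1: Experience <- ParentIncome -> Education <- Region -> Tenure
  P2: Experience <- ParentIncome -> Education <- UnionMember <- Region -> Tenure
  P3: Experience <- ParentIncome -> Education <- Income -> Tenure
  P4: Experience <- Income -> Tenure
  P5: Experience <- Income -> Education <- Region -> Tenure
  P6: Experience <- Income -> Education <- UnionMember <- Region -> Tenure
That exhausts the simple backdoor paths. Count: 6.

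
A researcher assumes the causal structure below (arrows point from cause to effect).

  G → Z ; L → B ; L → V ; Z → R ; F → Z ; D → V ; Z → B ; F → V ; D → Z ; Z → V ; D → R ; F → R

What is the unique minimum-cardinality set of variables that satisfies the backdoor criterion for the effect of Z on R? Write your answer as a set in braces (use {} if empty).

Variables eligible for adjustment (non-descendants of Z, excluding Z and R): {D, F, G, L}.
Backdoor paths from Z to R:
  P1: Z <- F -> V <- D -> R
  P2: Z <- F -> R
  P3: Z <- D -> V <- F -> R
  P4: Z <- D -> R
The empty set is not sufficient: P2 (Z <- F -> R) has no collider blocking it and no conditioned non-collider, so it is open.
Try {D, F}:
  P1: blocked at fork node F ∈ conditioning set.
  P2: blocked at fork node F ∈ conditioning set.
  P3: blocked at fork node D ∈ conditioning set.
  P4: blocked at fork node D ∈ conditioning set.
{D, F} contains no descendant of Z and blocks every backdoor path.
Every element of {D, F} is needed (dropping D leaves P4 open; dropping F leaves P2 open), so no proper subset is valid.
Among all size-2 subsets of the eligible variables, only {D, F} blocks every backdoor path, so it is the unique smallest valid adjustment set.

{D, F}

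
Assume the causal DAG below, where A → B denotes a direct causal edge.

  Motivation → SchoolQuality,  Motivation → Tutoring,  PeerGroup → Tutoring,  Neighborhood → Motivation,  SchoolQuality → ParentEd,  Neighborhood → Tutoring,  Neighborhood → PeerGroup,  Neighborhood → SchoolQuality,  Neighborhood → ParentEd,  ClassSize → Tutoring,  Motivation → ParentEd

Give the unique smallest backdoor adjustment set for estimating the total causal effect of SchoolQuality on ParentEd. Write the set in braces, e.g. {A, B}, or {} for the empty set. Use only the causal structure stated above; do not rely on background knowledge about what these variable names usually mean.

{Motivation, Neighborhood}

Variables eligible for adjustment (non-descendants of SchoolQuality, excluding SchoolQuality and ParentEd): {ClassSize, Motivation, Neighborhood, PeerGroup, Tutoring}.
Backdoor paths from SchoolQuality to ParentEd:
  P1: SchoolQuality <- Neighborhood -> PeerGroup -> Tutoring <- Motivation -> ParentEd
  P2: SchoolQuality <- Neighborhood -> Motivation -> ParentEd
  P3: SchoolQuality <- Neighborhood -> Tutoring <- Motivation -> ParentEd
  P4: SchoolQuality <- Neighborhood -> ParentEd
  P5: SchoolQuality <- Motivation <- Neighborhood -> ParentEd
  P6: SchoolQuality <- Motivation -> Tutoring <- Neighborhood -> ParentEd
  P7: SchoolQuality <- Motivation -> Tutoring <- PeerGroup <- Neighborhood -> ParentEd
  P8: SchoolQuality <- Motivation -> ParentEd
The empty set is not sufficient: P2 (SchoolQuality <- Neighborhood -> Motivation -> ParentEd) has no collider blocking it and no conditioned non-collider, so it is open.
Try {Motivation, Neighborhood}:
  P1: blocked at fork node Neighborhood ∈ conditioning set.
  P2: blocked at fork node Neighborhood ∈ conditioning set.
  P3: blocked at fork node Neighborhood ∈ conditioning set.
  P4: blocked at fork node Neighborhood ∈ conditioning set.
  P5: blocked at chain node Motivation ∈ conditioning set.
  P6: blocked at fork node Motivation ∈ conditioning set.
  P7: blocked at fork node Motivation ∈ conditioning set.
  P8: blocked at fork node Motivation ∈ conditioning set.
{Motivation, Neighborhood} contains no descendant of SchoolQuality and blocks every backdoor path.
Every element of {Motivation, Neighborhood} is needed (dropping Motivation leaves P8 open; dropping Neighborhood leaves P4 open), so no proper subset is valid.
Among all size-2 subsets of the eligible variables, only {Motivation, Neighborhood} blocks every backdoor path, so it is the unique smallest valid adjustment set.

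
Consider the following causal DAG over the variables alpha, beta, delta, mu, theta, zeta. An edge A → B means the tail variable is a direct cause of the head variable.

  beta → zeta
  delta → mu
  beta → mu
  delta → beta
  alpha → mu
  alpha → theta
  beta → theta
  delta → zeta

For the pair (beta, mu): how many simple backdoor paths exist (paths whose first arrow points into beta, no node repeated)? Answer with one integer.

A backdoor path from beta to mu is any simple undirected path whose first edge points into beta (i.e. leaves beta via a parent).
Parents of beta: {delta}.
Enumerating:
  P1: beta <- delta -> mu
That exhausts the simple backdoor paths. Count: 1.

1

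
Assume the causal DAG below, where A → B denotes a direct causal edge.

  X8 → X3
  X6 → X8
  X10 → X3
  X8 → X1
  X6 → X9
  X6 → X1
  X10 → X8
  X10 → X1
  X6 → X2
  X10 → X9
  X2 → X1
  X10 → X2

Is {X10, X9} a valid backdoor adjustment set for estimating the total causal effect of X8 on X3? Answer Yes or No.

Backdoor paths from X8 to X3 (paths whose first edge points into X8):
  P1: X8 <- X10 -> X3
  P2: X8 <- X6 -> X2 <- X10 -> X3
  P3: X8 <- X6 -> X2 -> X1 <- X10 -> X3
  P4: X8 <- X6 -> X9 <- X10 -> X3
  P5: X8 <- X6 -> X1 <- X10 -> X3
  P6: X8 <- X6 -> X1 <- X2 <- X10 -> X3
Condition 1 (no descendant of X8 in the set): holds — descendants of X8 are {X1, X3}; none are in {X10, X9}.
Condition 2 (every backdoor path blocked by {X10, X9}):
  P1: blocked at fork node X10 ∈ conditioning set.
  P2: blocked at collider X2 (neither it nor any descendant is in the conditioning set).
  P3: blocked at collider X1 (neither it nor any descendant is in the conditioning set).
  P4: blocked at fork node X10 ∈ conditioning set.
  P5: blocked at collider X1 (neither it nor any descendant is in the conditioning set).
  P6: blocked at collider X1 (neither it nor any descendant is in the conditioning set).
{X10, X9} satisfies the backdoor criterion.

Yes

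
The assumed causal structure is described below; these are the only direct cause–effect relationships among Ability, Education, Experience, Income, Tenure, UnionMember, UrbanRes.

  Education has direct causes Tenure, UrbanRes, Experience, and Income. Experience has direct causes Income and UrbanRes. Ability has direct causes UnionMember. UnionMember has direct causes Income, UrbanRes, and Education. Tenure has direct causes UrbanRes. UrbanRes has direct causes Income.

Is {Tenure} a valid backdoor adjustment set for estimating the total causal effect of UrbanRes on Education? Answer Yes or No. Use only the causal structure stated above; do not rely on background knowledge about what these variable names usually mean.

Backdoor paths from UrbanRes to Education (paths whose first edge points into UrbanRes):
  P1: UrbanRes <- Income -> Experience -> Education
  P2: UrbanRes <- Income -> Education
  P3: UrbanRes <- Income -> UnionMember <- Education
Condition 1 (no descendant of UrbanRes in the set): FAILS — Tenure is a descendant of UrbanRes.
Condition 2 (every backdoor path blocked by {Tenure}):
  P1: open — no interior node is in the conditioning set.
  P2: open — no interior node is in the conditioning set.
  P3: blocked at collider UnionMember (neither it nor any descendant is in the conditioning set).
{Tenure} does not satisfy the backdoor criterion.

No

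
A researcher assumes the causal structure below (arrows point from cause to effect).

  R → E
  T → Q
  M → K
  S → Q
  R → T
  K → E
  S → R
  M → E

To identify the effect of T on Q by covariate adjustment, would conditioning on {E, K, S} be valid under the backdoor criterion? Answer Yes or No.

Yes

Backdoor paths from T to Q (paths whose first edge points into T):
  P1: T <- R <- S -> Q
Condition 1 (no descendant of T in the set): holds — descendants of T are {Q}; none are in {E, K, S}.
Condition 2 (every backdoor path blocked by {E, K, S}):
  P1: blocked at fork node S ∈ conditioning set.
{E, K, S} satisfies the backdoor criterion.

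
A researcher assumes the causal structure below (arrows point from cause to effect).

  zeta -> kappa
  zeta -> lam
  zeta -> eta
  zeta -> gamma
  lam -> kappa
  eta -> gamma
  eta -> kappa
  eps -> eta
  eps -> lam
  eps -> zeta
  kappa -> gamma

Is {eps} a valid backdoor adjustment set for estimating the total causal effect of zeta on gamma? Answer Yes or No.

Yes

Backdoor paths from zeta to gamma (paths whose first edge points into zeta):
  P1: zeta <- eps -> lam -> kappa <- eta -> gamma
  P2: zeta <- eps -> lam -> kappa -> gamma
  P3: zeta <- eps -> eta -> kappa -> gamma
  P4: zeta <- eps -> eta -> gamma
Condition 1 (no descendant of zeta in the set): holds — descendants of zeta are {eta, gamma, kappa, lam}; none are in {eps}.
Condition 2 (every backdoor path blocked by {eps}):
  P1: blocked at fork node eps ∈ conditioning set.
  P2: blocked at fork node eps ∈ conditioning set.
  P3: blocked at fork node eps ∈ conditioning set.
  P4: blocked at fork node eps ∈ conditioning set.
{eps} satisfies the backdoor criterion.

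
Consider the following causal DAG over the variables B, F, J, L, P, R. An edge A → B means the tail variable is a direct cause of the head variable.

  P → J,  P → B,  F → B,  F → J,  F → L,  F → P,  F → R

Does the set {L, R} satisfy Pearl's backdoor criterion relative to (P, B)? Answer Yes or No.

No

Backdoor paths from P to B (paths whose first edge points into P):
  P1: P <- F -> B
Condition 1 (no descendant of P in the set): holds — descendants of P are {B, J}; none are in {L, R}.
Condition 2 (every backdoor path blocked by {L, R}):
  P1: open — no interior node is in the conditioning set.
{L, R} does not satisfy the backdoor criterion.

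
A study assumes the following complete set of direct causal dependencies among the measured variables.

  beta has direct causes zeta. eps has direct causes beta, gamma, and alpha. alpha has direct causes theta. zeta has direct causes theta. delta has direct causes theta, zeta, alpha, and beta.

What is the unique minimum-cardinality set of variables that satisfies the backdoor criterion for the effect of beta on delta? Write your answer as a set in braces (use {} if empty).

Variables eligible for adjustment (non-descendants of beta, excluding beta and delta): {alpha, gamma, theta, zeta}.
Backdoor paths from beta to delta:
  P1: beta <- zeta <- theta -> alpha -> delta
  P2: beta <- zeta <- theta -> delta
  P3: beta <- zeta -> delta
The empty set is not sufficient: P1 (beta <- zeta <- theta -> alpha -> delta) has no collider blocking it and no conditioned non-collider, so it is open.
Try {zeta}:
  P1: blocked at chain node zeta ∈ conditioning set.
  P2: blocked at chain node zeta ∈ conditioning set.
  P3: blocked at fork node zeta ∈ conditioning set.
{zeta} contains no descendant of beta and blocks every backdoor path.
No other singleton works — e.g. {theta} leaves P3 open — so {zeta} is the unique smallest valid adjustment set.

{zeta}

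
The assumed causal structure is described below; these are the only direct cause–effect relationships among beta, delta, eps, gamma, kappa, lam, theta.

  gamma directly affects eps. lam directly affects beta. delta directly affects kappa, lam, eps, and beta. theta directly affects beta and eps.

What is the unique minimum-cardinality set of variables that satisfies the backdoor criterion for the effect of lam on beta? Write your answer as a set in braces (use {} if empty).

Variables eligible for adjustment (non-descendants of lam, excluding lam and beta): {delta, eps, gamma, kappa, theta}.
Backdoor paths from lam to beta:
  P1: lam <- delta -> eps <- theta -> beta
  P2: lam <- delta -> beta
The empty set is not sufficient: P2 (lam <- delta -> beta) has no collider blocking it and no conditioned non-collider, so it is open.
Try {delta}:
  P1: blocked at fork node delta ∈ conditioning set.
  P2: blocked at fork node delta ∈ conditioning set.
{delta} contains no descendant of lam and blocks every backdoor path.
No other singleton works — e.g. {theta} leaves P2 open — so {delta} is the unique smallest valid adjustment set.

{delta}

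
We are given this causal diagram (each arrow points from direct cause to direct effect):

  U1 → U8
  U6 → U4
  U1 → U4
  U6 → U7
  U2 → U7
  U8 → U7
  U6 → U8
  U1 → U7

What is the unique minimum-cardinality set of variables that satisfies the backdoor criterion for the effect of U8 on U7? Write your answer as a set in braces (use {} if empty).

Variables eligible for adjustment (non-descendants of U8, excluding U8 and U7): {U1, U2, U4, U6}.
Backdoor paths from U8 to U7:
  P1: U8 <- U1 -> U7
  P2: U8 <- U1 -> U4 <- U6 -> U7
  P3: U8 <- U6 -> U7
  P4: U8 <- U6 -> U4 <- U1 -> U7
The empty set is not sufficient: P1 (U8 <- U1 -> U7) has no collider blocking it and no conditioned non-collider, so it is open.
Try {U1, U6}:
  P1: blocked at fork node U1 ∈ conditioning set.
  P2: blocked at fork node U1 ∈ conditioning set.
  P3: blocked at fork node U6 ∈ conditioning set.
  P4: blocked at fork node U6 ∈ conditioning set.
{U1, U6} contains no descendant of U8 and blocks every backdoor path.
Every element of {U1, U6} is needed (dropping U1 leaves P1 open; dropping U6 leaves P3 open), so no proper subset is valid.
Among all size-2 subsets of the eligible variables, only {U1, U6} blocks every backdoor path, so it is the unique smallest valid adjustment set.

{U1, U6}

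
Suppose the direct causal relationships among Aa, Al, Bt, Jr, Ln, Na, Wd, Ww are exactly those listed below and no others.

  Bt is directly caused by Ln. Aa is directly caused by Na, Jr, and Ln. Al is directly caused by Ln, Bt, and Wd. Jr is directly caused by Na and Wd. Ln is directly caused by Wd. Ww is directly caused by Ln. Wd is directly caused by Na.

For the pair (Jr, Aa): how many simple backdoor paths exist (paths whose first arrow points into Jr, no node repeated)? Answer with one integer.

A backdoor path from Jr to Aa is any simple undirected path whose first edge points into Jr (i.e. leaves Jr via a parent).
Parents of Jr: {Na, Wd}.
Enumerating:
  P1: Jr <- Na -> Wd -> Ln -> Aa
  P2: Jr <- Na -> Wd -> Al <- Ln -> Aa
  P3: Jr <- Na -> Wd -> Al <- Bt <- Ln -> Aa
  P4: Jr <- Na -> Aa
  P5: Jr <- Wd <- Na -> Aa
  P6: Jr <- Wd -> Ln -> Aa
  P7: Jr <- Wd -> Al <- Ln -> Aa
  P8: Jr <- Wd -> Al <- Bt <- Ln -> Aa
That exhausts the simple backdoor paths. Count: 8.

8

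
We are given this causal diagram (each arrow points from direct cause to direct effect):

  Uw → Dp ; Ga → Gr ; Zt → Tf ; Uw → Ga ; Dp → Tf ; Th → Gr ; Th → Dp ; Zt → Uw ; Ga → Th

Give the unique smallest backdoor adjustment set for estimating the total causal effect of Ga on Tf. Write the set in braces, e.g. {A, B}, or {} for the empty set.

Variables eligible for adjustment (non-descendants of Ga, excluding Ga and Tf): {Uw, Zt}.
Backdoor paths from Ga to Tf:
  P1: Ga <- Uw <- Zt -> Tf
  P2: Ga <- Uw -> Dp -> Tf
The empty set is not sufficient: P1 (Ga <- Uw <- Zt -> Tf) has no collider blocking it and no conditioned non-collider, so it is open.
Try {Uw}:
  P1: blocked at chain node Uw ∈ conditioning set.
  P2: blocked at fork node Uw ∈ conditioning set.
{Uw} contains no descendant of Ga and blocks every backdoor path.
No other singleton works — e.g. {Zt} leaves P2 open — so {Uw} is the unique smallest valid adjustment set.

{Uw}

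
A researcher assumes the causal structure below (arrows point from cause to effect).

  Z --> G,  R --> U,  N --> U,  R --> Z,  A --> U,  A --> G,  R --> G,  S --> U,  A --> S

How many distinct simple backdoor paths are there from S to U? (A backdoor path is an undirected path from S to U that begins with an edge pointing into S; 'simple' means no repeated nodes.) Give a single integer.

3

A backdoor path from S to U is any simple undirected path whose first edge points into S (i.e. leaves S via a parent).
Parents of S: {A}.
Enumerating:
  P1: S <- A -> U
  P2: S <- A -> G <- R -> U
  P3: S <- A -> G <- Z <- R -> U
That exhausts the simple backdoor paths. Count: 3.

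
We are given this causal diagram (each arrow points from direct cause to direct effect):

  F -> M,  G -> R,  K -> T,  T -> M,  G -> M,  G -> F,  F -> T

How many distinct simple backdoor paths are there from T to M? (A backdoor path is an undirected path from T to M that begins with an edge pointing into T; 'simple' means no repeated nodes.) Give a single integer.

2

A backdoor path from T to M is any simple undirected path whose first edge points into T (i.e. leaves T via a parent).
Parents of T: {F, K}.
Enumerating:
  P1: T <- F <- G -> M
  P2: T <- F -> M
That exhausts the simple backdoor paths. Count: 2.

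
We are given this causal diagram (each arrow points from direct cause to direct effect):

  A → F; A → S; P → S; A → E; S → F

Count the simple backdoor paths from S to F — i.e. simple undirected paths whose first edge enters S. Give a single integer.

1

A backdoor path from S to F is any simple undirected path whose first edge points into S (i.e. leaves S via a parent).
Parents of S: {A, P}.
Enumerating:
  P1: S <- A -> F
That exhausts the simple backdoor paths. Count: 1.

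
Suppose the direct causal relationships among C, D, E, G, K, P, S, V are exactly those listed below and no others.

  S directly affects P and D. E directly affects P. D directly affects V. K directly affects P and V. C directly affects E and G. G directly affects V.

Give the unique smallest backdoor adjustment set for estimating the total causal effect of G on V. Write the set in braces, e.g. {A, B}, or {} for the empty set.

Variables eligible for adjustment (non-descendants of G, excluding G and V): {C, D, E, K, P, S}.
Backdoor paths from G to V:
  P1: G <- C -> E -> P <- K -> V
  P2: G <- C -> E -> P <- S -> D -> V
Each backdoor path contains an unconditioned collider, so every path is already blocked with the empty conditioning set:
  P1: blocked at collider P (neither it nor any descendant is in the conditioning set).
  P2: blocked at collider P (neither it nor any descendant is in the conditioning set).
The empty set is therefore the unique smallest valid set.

{}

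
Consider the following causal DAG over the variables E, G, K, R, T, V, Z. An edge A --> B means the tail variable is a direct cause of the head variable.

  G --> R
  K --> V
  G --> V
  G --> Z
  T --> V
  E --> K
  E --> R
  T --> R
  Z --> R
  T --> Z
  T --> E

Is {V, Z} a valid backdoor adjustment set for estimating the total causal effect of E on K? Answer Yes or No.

Backdoor paths from E to K (paths whose first edge points into E):
  P1: E <- T -> V <- K
  P2: E <- T -> Z <- G -> V <- K
  P3: E <- T -> Z -> R <- G -> V <- K
  P4: E <- T -> R <- G -> V <- K
  P5: E <- T -> R <- Z <- G -> V <- K
Condition 1 (no descendant of E in the set): FAILS — V is a descendant of E.
Condition 2 (every backdoor path blocked by {V, Z}):
  P1: open — collider(s) V are conditioned on (or have a conditioned descendant) and no non-collider on the path is in the set.
  P2: open — collider(s) Z, V are conditioned on (or have a conditioned descendant) and no non-collider on the path is in the set.
  P3: blocked at chain node Z ∈ conditioning set.
  P4: blocked at collider R (neither it nor any descendant is in the conditioning set).
  P5: blocked at collider R (neither it nor any descendant is in the conditioning set).
{V, Z} does not satisfy the backdoor criterion.

No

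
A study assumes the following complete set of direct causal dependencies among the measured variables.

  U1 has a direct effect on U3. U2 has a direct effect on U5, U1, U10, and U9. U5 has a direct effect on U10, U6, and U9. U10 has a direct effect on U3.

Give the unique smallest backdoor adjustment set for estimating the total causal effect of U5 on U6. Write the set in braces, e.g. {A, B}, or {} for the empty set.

{}

Variables eligible for adjustment (non-descendants of U5, excluding U5 and U6): {U1, U2}.
Backdoor paths from U5 to U6:
  (none)
With no backdoor paths the empty set already satisfies the criterion, and it is trivially minimal.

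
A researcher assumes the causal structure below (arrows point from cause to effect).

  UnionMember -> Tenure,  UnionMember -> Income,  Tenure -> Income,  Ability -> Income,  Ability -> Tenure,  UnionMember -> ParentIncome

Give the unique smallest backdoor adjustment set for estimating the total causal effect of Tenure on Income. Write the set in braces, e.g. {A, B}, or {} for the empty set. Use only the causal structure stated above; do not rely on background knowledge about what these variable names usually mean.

Variables eligible for adjustment (non-descendants of Tenure, excluding Tenure and Income): {Ability, ParentIncome, UnionMember}.
Backdoor paths from Tenure to Income:
  P1: Tenure <- Ability -> Income
  P2: Tenure <- UnionMember -> Income
The empty set is not sufficient: P1 (Tenure <- Ability -> Income) has no collider blocking it and no conditioned non-collider, so it is open.
Try {Ability, UnionMember}:
  P1: blocked at fork node Ability ∈ conditioning set.
  P2: blocked at fork node UnionMember ∈ conditioning set.
{Ability, UnionMember} contains no descendant of Tenure and blocks every backdoor path.
Every element of {Ability, UnionMember} is needed (dropping Ability leaves P1 open; dropping UnionMember leaves P2 open), so no proper subset is valid.
Among all size-2 subsets of the eligible variables, only {Ability, UnionMember} blocks every backdoor path, so it is the unique smallest valid adjustment set.

{Ability, UnionMember}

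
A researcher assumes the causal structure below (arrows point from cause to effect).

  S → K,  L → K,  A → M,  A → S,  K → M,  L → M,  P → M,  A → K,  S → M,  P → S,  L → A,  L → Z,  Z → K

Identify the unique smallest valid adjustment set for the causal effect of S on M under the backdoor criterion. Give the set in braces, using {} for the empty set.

Variables eligible for adjustment (non-descendants of S, excluding S and M): {A, L, P, Z}.
Backdoor paths from S to M:
  P1: S <- P -> M
  P2: S <- A <- L -> Z -> K -> M
  P3: S <- A <- L -> K -> M
  P4: S <- A <- L -> M
  P5: S <- A -> K <- L -> M
  P6: S <- A -> K <- Z <- L -> M
  P7: S <- A -> K -> M
  P8: S <- A -> M
The empty set is not sufficient: P1 (S <- P -> M) has no collider blocking it and no conditioned non-collider, so it is open.
Try {A, P}:
  P1: blocked at fork node P ∈ conditioning set.
  P2: blocked at chain node A ∈ conditioning set.
  P3: blocked at chain node A ∈ conditioning set.
  P4: blocked at chain node A ∈ conditioning set.
  P5: blocked at fork node A ∈ conditioning set.
  P6: blocked at fork node A ∈ conditioning set.
  P7: blocked at fork node A ∈ conditioning set.
  P8: blocked at fork node A ∈ conditioning set.
{A, P} contains no descendant of S and blocks every backdoor path.
Every element of {A, P} is needed (dropping A leaves P2 open; dropping P leaves P1 open), so no proper subset is valid.
Among all size-2 subsets of the eligible variables, only {A, P} blocks every backdoor path, so it is the unique smallest valid adjustment set.

{A, P}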